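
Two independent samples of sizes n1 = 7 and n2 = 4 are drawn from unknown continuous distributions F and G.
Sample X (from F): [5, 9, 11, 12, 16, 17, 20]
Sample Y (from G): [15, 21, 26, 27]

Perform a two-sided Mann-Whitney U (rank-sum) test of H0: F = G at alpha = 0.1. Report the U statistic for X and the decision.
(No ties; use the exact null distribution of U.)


Step 1: Combine and sort all 11 observations; assign midranks.
sorted (value, group): (5,X), (9,X), (11,X), (12,X), (15,Y), (16,X), (17,X), (20,X), (21,Y), (26,Y), (27,Y)
ranks: 5->1, 9->2, 11->3, 12->4, 15->5, 16->6, 17->7, 20->8, 21->9, 26->10, 27->11
Step 2: Rank sum for X: R1 = 1 + 2 + 3 + 4 + 6 + 7 + 8 = 31.
Step 3: U_X = R1 - n1(n1+1)/2 = 31 - 7*8/2 = 31 - 28 = 3.
       U_Y = n1*n2 - U_X = 28 - 3 = 25.
Step 4: No ties, so the exact null distribution of U (based on enumerating the C(11,7) = 330 equally likely rank assignments) gives the two-sided p-value.
Step 5: p-value = 0.042424; compare to alpha = 0.1. reject H0.

U_X = 3, p = 0.042424, reject H0 at alpha = 0.1.


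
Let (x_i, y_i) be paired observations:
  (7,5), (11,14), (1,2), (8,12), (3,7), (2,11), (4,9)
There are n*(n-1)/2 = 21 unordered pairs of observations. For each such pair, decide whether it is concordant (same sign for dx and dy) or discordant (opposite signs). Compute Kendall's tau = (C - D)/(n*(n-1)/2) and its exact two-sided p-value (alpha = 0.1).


Step 1: Enumerate the 21 unordered pairs (i,j) with i<j and classify each by sign(x_j-x_i) * sign(y_j-y_i).
  (1,2):dx=+4,dy=+9->C; (1,3):dx=-6,dy=-3->C; (1,4):dx=+1,dy=+7->C; (1,5):dx=-4,dy=+2->D
  (1,6):dx=-5,dy=+6->D; (1,7):dx=-3,dy=+4->D; (2,3):dx=-10,dy=-12->C; (2,4):dx=-3,dy=-2->C
  (2,5):dx=-8,dy=-7->C; (2,6):dx=-9,dy=-3->C; (2,7):dx=-7,dy=-5->C; (3,4):dx=+7,dy=+10->C
  (3,5):dx=+2,dy=+5->C; (3,6):dx=+1,dy=+9->C; (3,7):dx=+3,dy=+7->C; (4,5):dx=-5,dy=-5->C
  (4,6):dx=-6,dy=-1->C; (4,7):dx=-4,dy=-3->C; (5,6):dx=-1,dy=+4->D; (5,7):dx=+1,dy=+2->C
  (6,7):dx=+2,dy=-2->D
Step 2: C = 16, D = 5, total pairs = 21.
Step 3: tau = (C - D)/(n(n-1)/2) = (16 - 5)/21 = 0.523810.
Step 4: Exact two-sided p-value (enumerate n! = 5040 permutations of y under H0): p = 0.136111.
Step 5: alpha = 0.1. fail to reject H0.

tau_b = 0.5238 (C=16, D=5), p = 0.136111, fail to reject H0.


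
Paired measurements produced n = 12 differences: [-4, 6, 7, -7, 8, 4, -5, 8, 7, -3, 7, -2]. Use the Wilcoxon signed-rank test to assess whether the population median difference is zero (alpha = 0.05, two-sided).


Step 1: Drop any zero differences (none here) and take |d_i|.
|d| = [4, 6, 7, 7, 8, 4, 5, 8, 7, 3, 7, 2]
Step 2: Midrank |d_i| (ties get averaged ranks).
ranks: |4|->3.5, |6|->6, |7|->8.5, |7|->8.5, |8|->11.5, |4|->3.5, |5|->5, |8|->11.5, |7|->8.5, |3|->2, |7|->8.5, |2|->1
Step 3: Attach original signs; sum ranks with positive sign and with negative sign.
W+ = 6 + 8.5 + 11.5 + 3.5 + 11.5 + 8.5 + 8.5 = 58
W- = 3.5 + 8.5 + 5 + 2 + 1 = 20
(Check: W+ + W- = 78 should equal n(n+1)/2 = 78.)
Step 4: Test statistic W = min(W+, W-) = 20.
Step 5: Ties in |d|, so use the tie-corrected normal approximation.
        E[W] = n(n+1)/4 = 12*13/4 = 39.
        Tie groups: |d|=4 (t=2), |d|=7 (t=4), |d|=8 (t=2); sum(t^3 - t) = 72.
        Var[W] = n(n+1)(2n+1)/24 - sum(t^3-t)/48 = 3900/24 - 72/48 = 161.
        z = (W - E[W]) / sqrt(Var[W]) = (20 - 39) / 12.6886 = -1.4974.
        Two-sided p = 2*Phi(z) = 0.134287.
Step 6: alpha = 0.05. fail to reject H0.

W+ = 58, W- = 20, W = min = 20, p = 0.134287, fail to reject H0.


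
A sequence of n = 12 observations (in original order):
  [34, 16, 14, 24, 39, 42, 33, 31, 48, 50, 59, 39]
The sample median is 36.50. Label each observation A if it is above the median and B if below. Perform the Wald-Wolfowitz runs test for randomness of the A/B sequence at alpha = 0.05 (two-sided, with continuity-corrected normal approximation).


Step 1: Compute median = 36.50; label A = above, B = below.
Labels in order: BBBBAABBAAAA  (n_A = 6, n_B = 6)
Step 2: Count runs R = 4.
Step 3: Under H0 (random ordering), E[R] = 2*n_A*n_B/(n_A+n_B) + 1 = 2*6*6/12 + 1 = 7.0000.
        Var[R] = 2*n_A*n_B*(2*n_A*n_B - n_A - n_B) / ((n_A+n_B)^2 * (n_A+n_B-1)) = 4320/1584 = 2.7273.
        SD[R] = 1.6514.
Step 4: Continuity-corrected z = (R + 0.5 - E[R]) / SD[R] = (4 + 0.5 - 7.0000) / 1.6514 = -1.5138.
Step 5: Two-sided p-value via normal approximation = 2*(1 - Phi(|z|)) = 0.130070.
Step 6: alpha = 0.05. fail to reject H0.

R = 4, z = -1.5138, p = 0.130070, fail to reject H0.


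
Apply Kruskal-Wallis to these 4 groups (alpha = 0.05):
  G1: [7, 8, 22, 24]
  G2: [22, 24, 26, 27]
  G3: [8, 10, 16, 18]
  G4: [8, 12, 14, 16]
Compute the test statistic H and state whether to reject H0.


Step 1: Combine all N = 16 observations and assign midranks.
sorted (value, group, rank): (7,G1,1), (8,G1,3), (8,G3,3), (8,G4,3), (10,G3,5), (12,G4,6), (14,G4,7), (16,G3,8.5), (16,G4,8.5), (18,G3,10), (22,G1,11.5), (22,G2,11.5), (24,G1,13.5), (24,G2,13.5), (26,G2,15), (27,G2,16)
Step 2: Sum ranks within each group.
R_1 = 29 (n_1 = 4)
R_2 = 56 (n_2 = 4)
R_3 = 26.5 (n_3 = 4)
R_4 = 24.5 (n_4 = 4)
Step 3: H = 12/(N(N+1)) * sum(R_i^2/n_i) - 3(N+1)
     = 12/(16*17) * (29^2/4 + 56^2/4 + 26.5^2/4 + 24.5^2/4) - 3*17
     = 0.044118 * 1319.88 - 51
     = 7.229779.
Step 4: Ties present; correction factor C = 1 - 42/(16^3 - 16) = 0.989706. Corrected H = 7.229779 / 0.989706 = 7.304978.
Step 5: Under H0, H ~ chi^2(3); p-value = 0.062787.
Step 6: alpha = 0.05. fail to reject H0.

H = 7.3050, df = 3, p = 0.062787, fail to reject H0.


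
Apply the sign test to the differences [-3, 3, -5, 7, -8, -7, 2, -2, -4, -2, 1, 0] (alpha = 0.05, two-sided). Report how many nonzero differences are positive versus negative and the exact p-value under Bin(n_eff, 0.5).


Step 1: Discard zero differences. Original n = 12; n_eff = number of nonzero differences = 11.
Nonzero differences (with sign): -3, +3, -5, +7, -8, -7, +2, -2, -4, -2, +1
Step 2: Count signs: positive = 4, negative = 7.
Step 3: Under H0: P(positive) = 0.5, so the number of positives S ~ Bin(11, 0.5).
Step 4: Two-sided exact p-value = sum of Bin(11,0.5) probabilities at or below the observed probability = 0.548828.
Step 5: alpha = 0.05. fail to reject H0.

n_eff = 11, pos = 4, neg = 7, p = 0.548828, fail to reject H0.


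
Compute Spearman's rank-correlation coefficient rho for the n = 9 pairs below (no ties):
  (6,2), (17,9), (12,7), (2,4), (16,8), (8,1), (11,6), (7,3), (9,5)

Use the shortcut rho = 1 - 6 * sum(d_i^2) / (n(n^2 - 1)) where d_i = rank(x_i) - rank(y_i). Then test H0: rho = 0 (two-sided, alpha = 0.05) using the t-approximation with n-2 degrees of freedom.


Step 1: Rank x and y separately (midranks; no ties here).
rank(x): 6->2, 17->9, 12->7, 2->1, 16->8, 8->4, 11->6, 7->3, 9->5
rank(y): 2->2, 9->9, 7->7, 4->4, 8->8, 1->1, 6->6, 3->3, 5->5
Step 2: d_i = R_x(i) - R_y(i); compute d_i^2.
  (2-2)^2=0, (9-9)^2=0, (7-7)^2=0, (1-4)^2=9, (8-8)^2=0, (4-1)^2=9, (6-6)^2=0, (3-3)^2=0, (5-5)^2=0
sum(d^2) = 18.
Step 3: rho = 1 - 6*18 / (9*(9^2 - 1)) = 1 - 108/720 = 0.850000.
Step 4: Under H0, t = rho * sqrt((n-2)/(1-rho^2)) = 4.2691 ~ t(7).
Step 5: Two-sided p-value from the t-distribution with 7 df = 0.003705.
Step 6: alpha = 0.05. reject H0.

rho = 0.8500, p = 0.003705, reject H0 at alpha = 0.05.


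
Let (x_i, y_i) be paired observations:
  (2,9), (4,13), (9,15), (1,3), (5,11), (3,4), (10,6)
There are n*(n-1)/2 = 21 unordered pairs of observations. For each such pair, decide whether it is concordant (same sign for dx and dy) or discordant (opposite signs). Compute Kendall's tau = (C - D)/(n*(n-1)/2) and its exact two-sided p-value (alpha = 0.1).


Step 1: Enumerate the 21 unordered pairs (i,j) with i<j and classify each by sign(x_j-x_i) * sign(y_j-y_i).
  (1,2):dx=+2,dy=+4->C; (1,3):dx=+7,dy=+6->C; (1,4):dx=-1,dy=-6->C; (1,5):dx=+3,dy=+2->C
  (1,6):dx=+1,dy=-5->D; (1,7):dx=+8,dy=-3->D; (2,3):dx=+5,dy=+2->C; (2,4):dx=-3,dy=-10->C
  (2,5):dx=+1,dy=-2->D; (2,6):dx=-1,dy=-9->C; (2,7):dx=+6,dy=-7->D; (3,4):dx=-8,dy=-12->C
  (3,5):dx=-4,dy=-4->C; (3,6):dx=-6,dy=-11->C; (3,7):dx=+1,dy=-9->D; (4,5):dx=+4,dy=+8->C
  (4,6):dx=+2,dy=+1->C; (4,7):dx=+9,dy=+3->C; (5,6):dx=-2,dy=-7->C; (5,7):dx=+5,dy=-5->D
  (6,7):dx=+7,dy=+2->C
Step 2: C = 15, D = 6, total pairs = 21.
Step 3: tau = (C - D)/(n(n-1)/2) = (15 - 6)/21 = 0.428571.
Step 4: Exact two-sided p-value (enumerate n! = 5040 permutations of y under H0): p = 0.238889.
Step 5: alpha = 0.1. fail to reject H0.

tau_b = 0.4286 (C=15, D=6), p = 0.238889, fail to reject H0.


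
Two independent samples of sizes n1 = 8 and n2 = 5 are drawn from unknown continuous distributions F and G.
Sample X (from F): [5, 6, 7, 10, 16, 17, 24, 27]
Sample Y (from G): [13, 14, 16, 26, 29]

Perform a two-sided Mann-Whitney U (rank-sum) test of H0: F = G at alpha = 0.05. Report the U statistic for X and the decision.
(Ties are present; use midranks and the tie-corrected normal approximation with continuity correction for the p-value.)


Step 1: Combine and sort all 13 observations; assign midranks.
sorted (value, group): (5,X), (6,X), (7,X), (10,X), (13,Y), (14,Y), (16,X), (16,Y), (17,X), (24,X), (26,Y), (27,X), (29,Y)
ranks: 5->1, 6->2, 7->3, 10->4, 13->5, 14->6, 16->7.5, 16->7.5, 17->9, 24->10, 26->11, 27->12, 29->13
Step 2: Rank sum for X: R1 = 1 + 2 + 3 + 4 + 7.5 + 9 + 10 + 12 = 48.5.
Step 3: U_X = R1 - n1(n1+1)/2 = 48.5 - 8*9/2 = 48.5 - 36 = 12.5.
       U_Y = n1*n2 - U_X = 40 - 12.5 = 27.5.
Step 4: Ties are present, so use the tie-corrected normal approximation (with continuity correction) for the p-value.
Step 5: p-value = 0.304842; compare to alpha = 0.05. fail to reject H0.

U_X = 12.5, p = 0.304842, fail to reject H0 at alpha = 0.05.


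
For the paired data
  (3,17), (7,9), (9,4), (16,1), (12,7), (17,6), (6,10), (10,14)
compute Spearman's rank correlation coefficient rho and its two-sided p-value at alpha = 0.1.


Step 1: Rank x and y separately (midranks; no ties here).
rank(x): 3->1, 7->3, 9->4, 16->7, 12->6, 17->8, 6->2, 10->5
rank(y): 17->8, 9->5, 4->2, 1->1, 7->4, 6->3, 10->6, 14->7
Step 2: d_i = R_x(i) - R_y(i); compute d_i^2.
  (1-8)^2=49, (3-5)^2=4, (4-2)^2=4, (7-1)^2=36, (6-4)^2=4, (8-3)^2=25, (2-6)^2=16, (5-7)^2=4
sum(d^2) = 142.
Step 3: rho = 1 - 6*142 / (8*(8^2 - 1)) = 1 - 852/504 = -0.690476.
Step 4: Under H0, t = rho * sqrt((n-2)/(1-rho^2)) = -2.3382 ~ t(6).
Step 5: Two-sided p-value from the t-distribution with 6 df = 0.057990.
Step 6: alpha = 0.1. reject H0.

rho = -0.6905, p = 0.057990, reject H0 at alpha = 0.1.


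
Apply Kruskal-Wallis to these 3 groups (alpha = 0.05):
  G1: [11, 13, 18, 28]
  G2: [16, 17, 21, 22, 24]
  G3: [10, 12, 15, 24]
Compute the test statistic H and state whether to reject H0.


Step 1: Combine all N = 13 observations and assign midranks.
sorted (value, group, rank): (10,G3,1), (11,G1,2), (12,G3,3), (13,G1,4), (15,G3,5), (16,G2,6), (17,G2,7), (18,G1,8), (21,G2,9), (22,G2,10), (24,G2,11.5), (24,G3,11.5), (28,G1,13)
Step 2: Sum ranks within each group.
R_1 = 27 (n_1 = 4)
R_2 = 43.5 (n_2 = 5)
R_3 = 20.5 (n_3 = 4)
Step 3: H = 12/(N(N+1)) * sum(R_i^2/n_i) - 3(N+1)
     = 12/(13*14) * (27^2/4 + 43.5^2/5 + 20.5^2/4) - 3*14
     = 0.065934 * 665.763 - 42
     = 1.896429.
Step 4: Ties present; correction factor C = 1 - 6/(13^3 - 13) = 0.997253. Corrected H = 1.896429 / 0.997253 = 1.901653.
Step 5: Under H0, H ~ chi^2(2); p-value = 0.386422.
Step 6: alpha = 0.05. fail to reject H0.

H = 1.9017, df = 2, p = 0.386422, fail to reject H0.


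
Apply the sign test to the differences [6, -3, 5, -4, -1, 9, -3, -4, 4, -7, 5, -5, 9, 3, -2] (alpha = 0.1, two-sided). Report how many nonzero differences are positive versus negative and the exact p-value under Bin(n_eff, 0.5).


Step 1: Discard zero differences. Original n = 15; n_eff = number of nonzero differences = 15.
Nonzero differences (with sign): +6, -3, +5, -4, -1, +9, -3, -4, +4, -7, +5, -5, +9, +3, -2
Step 2: Count signs: positive = 7, negative = 8.
Step 3: Under H0: P(positive) = 0.5, so the number of positives S ~ Bin(15, 0.5).
Step 4: Two-sided exact p-value = sum of Bin(15,0.5) probabilities at or below the observed probability = 1.000000.
Step 5: alpha = 0.1. fail to reject H0.

n_eff = 15, pos = 7, neg = 8, p = 1.000000, fail to reject H0.


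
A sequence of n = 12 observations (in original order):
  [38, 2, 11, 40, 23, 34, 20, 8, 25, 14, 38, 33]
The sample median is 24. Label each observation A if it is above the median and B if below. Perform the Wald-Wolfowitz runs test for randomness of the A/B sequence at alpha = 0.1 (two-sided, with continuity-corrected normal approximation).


Step 1: Compute median = 24; label A = above, B = below.
Labels in order: ABBABABBABAA  (n_A = 6, n_B = 6)
Step 2: Count runs R = 9.
Step 3: Under H0 (random ordering), E[R] = 2*n_A*n_B/(n_A+n_B) + 1 = 2*6*6/12 + 1 = 7.0000.
        Var[R] = 2*n_A*n_B*(2*n_A*n_B - n_A - n_B) / ((n_A+n_B)^2 * (n_A+n_B-1)) = 4320/1584 = 2.7273.
        SD[R] = 1.6514.
Step 4: Continuity-corrected z = (R - 0.5 - E[R]) / SD[R] = (9 - 0.5 - 7.0000) / 1.6514 = 0.9083.
Step 5: Two-sided p-value via normal approximation = 2*(1 - Phi(|z|)) = 0.363722.
Step 6: alpha = 0.1. fail to reject H0.

R = 9, z = 0.9083, p = 0.363722, fail to reject H0.


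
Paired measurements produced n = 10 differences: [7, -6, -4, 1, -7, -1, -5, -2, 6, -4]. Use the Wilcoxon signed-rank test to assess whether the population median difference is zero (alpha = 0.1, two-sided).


Step 1: Drop any zero differences (none here) and take |d_i|.
|d| = [7, 6, 4, 1, 7, 1, 5, 2, 6, 4]
Step 2: Midrank |d_i| (ties get averaged ranks).
ranks: |7|->9.5, |6|->7.5, |4|->4.5, |1|->1.5, |7|->9.5, |1|->1.5, |5|->6, |2|->3, |6|->7.5, |4|->4.5
Step 3: Attach original signs; sum ranks with positive sign and with negative sign.
W+ = 9.5 + 1.5 + 7.5 = 18.5
W- = 7.5 + 4.5 + 9.5 + 1.5 + 6 + 3 + 4.5 = 36.5
(Check: W+ + W- = 55 should equal n(n+1)/2 = 55.)
Step 4: Test statistic W = min(W+, W-) = 18.5.
Step 5: Ties in |d|, so use the tie-corrected normal approximation.
        E[W] = n(n+1)/4 = 10*11/4 = 27.5.
        Tie groups: |d|=1 (t=2), |d|=4 (t=2), |d|=6 (t=2), |d|=7 (t=2); sum(t^3 - t) = 24.
        Var[W] = n(n+1)(2n+1)/24 - sum(t^3-t)/48 = 2310/24 - 24/48 = 95.75.
        z = (W - E[W]) / sqrt(Var[W]) = (18.5 - 27.5) / 9.7852 = -0.9198.
        Two-sided p = 2*Phi(z) = 0.357700.
Step 6: alpha = 0.1. fail to reject H0.

W+ = 18.5, W- = 36.5, W = min = 18.5, p = 0.357700, fail to reject H0.


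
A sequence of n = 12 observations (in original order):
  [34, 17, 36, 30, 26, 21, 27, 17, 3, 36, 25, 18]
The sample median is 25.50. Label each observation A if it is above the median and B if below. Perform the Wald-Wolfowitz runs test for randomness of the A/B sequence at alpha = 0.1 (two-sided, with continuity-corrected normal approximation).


Step 1: Compute median = 25.50; label A = above, B = below.
Labels in order: ABAAABABBABB  (n_A = 6, n_B = 6)
Step 2: Count runs R = 8.
Step 3: Under H0 (random ordering), E[R] = 2*n_A*n_B/(n_A+n_B) + 1 = 2*6*6/12 + 1 = 7.0000.
        Var[R] = 2*n_A*n_B*(2*n_A*n_B - n_A - n_B) / ((n_A+n_B)^2 * (n_A+n_B-1)) = 4320/1584 = 2.7273.
        SD[R] = 1.6514.
Step 4: Continuity-corrected z = (R - 0.5 - E[R]) / SD[R] = (8 - 0.5 - 7.0000) / 1.6514 = 0.3028.
Step 5: Two-sided p-value via normal approximation = 2*(1 - Phi(|z|)) = 0.762069.
Step 6: alpha = 0.1. fail to reject H0.

R = 8, z = 0.3028, p = 0.762069, fail to reject H0.


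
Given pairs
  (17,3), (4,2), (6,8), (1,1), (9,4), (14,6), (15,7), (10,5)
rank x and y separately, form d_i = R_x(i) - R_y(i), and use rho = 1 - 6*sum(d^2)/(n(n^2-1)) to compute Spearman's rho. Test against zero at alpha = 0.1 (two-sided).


Step 1: Rank x and y separately (midranks; no ties here).
rank(x): 17->8, 4->2, 6->3, 1->1, 9->4, 14->6, 15->7, 10->5
rank(y): 3->3, 2->2, 8->8, 1->1, 4->4, 6->6, 7->7, 5->5
Step 2: d_i = R_x(i) - R_y(i); compute d_i^2.
  (8-3)^2=25, (2-2)^2=0, (3-8)^2=25, (1-1)^2=0, (4-4)^2=0, (6-6)^2=0, (7-7)^2=0, (5-5)^2=0
sum(d^2) = 50.
Step 3: rho = 1 - 6*50 / (8*(8^2 - 1)) = 1 - 300/504 = 0.404762.
Step 4: Under H0, t = rho * sqrt((n-2)/(1-rho^2)) = 1.0842 ~ t(6).
Step 5: Two-sided p-value from the t-distribution with 6 df = 0.319889.
Step 6: alpha = 0.1. fail to reject H0.

rho = 0.4048, p = 0.319889, fail to reject H0 at alpha = 0.1.


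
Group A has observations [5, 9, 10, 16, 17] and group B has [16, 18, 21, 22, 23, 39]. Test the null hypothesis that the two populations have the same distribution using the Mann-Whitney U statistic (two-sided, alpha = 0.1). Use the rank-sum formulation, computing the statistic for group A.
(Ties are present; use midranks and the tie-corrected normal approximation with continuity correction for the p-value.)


Step 1: Combine and sort all 11 observations; assign midranks.
sorted (value, group): (5,X), (9,X), (10,X), (16,X), (16,Y), (17,X), (18,Y), (21,Y), (22,Y), (23,Y), (39,Y)
ranks: 5->1, 9->2, 10->3, 16->4.5, 16->4.5, 17->6, 18->7, 21->8, 22->9, 23->10, 39->11
Step 2: Rank sum for X: R1 = 1 + 2 + 3 + 4.5 + 6 = 16.5.
Step 3: U_X = R1 - n1(n1+1)/2 = 16.5 - 5*6/2 = 16.5 - 15 = 1.5.
       U_Y = n1*n2 - U_X = 30 - 1.5 = 28.5.
Step 4: Ties are present, so use the tie-corrected normal approximation (with continuity correction) for the p-value.
Step 5: p-value = 0.017365; compare to alpha = 0.1. reject H0.

U_X = 1.5, p = 0.017365, reject H0 at alpha = 0.1.


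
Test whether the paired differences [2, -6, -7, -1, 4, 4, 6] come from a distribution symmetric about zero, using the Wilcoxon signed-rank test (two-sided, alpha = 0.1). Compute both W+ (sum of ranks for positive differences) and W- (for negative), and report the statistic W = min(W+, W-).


Step 1: Drop any zero differences (none here) and take |d_i|.
|d| = [2, 6, 7, 1, 4, 4, 6]
Step 2: Midrank |d_i| (ties get averaged ranks).
ranks: |2|->2, |6|->5.5, |7|->7, |1|->1, |4|->3.5, |4|->3.5, |6|->5.5
Step 3: Attach original signs; sum ranks with positive sign and with negative sign.
W+ = 2 + 3.5 + 3.5 + 5.5 = 14.5
W- = 5.5 + 7 + 1 = 13.5
(Check: W+ + W- = 28 should equal n(n+1)/2 = 28.)
Step 4: Test statistic W = min(W+, W-) = 13.5.
Step 5: Ties in |d|, so use the tie-corrected normal approximation.
        E[W] = n(n+1)/4 = 7*8/4 = 14.
        Tie groups: |d|=4 (t=2), |d|=6 (t=2); sum(t^3 - t) = 12.
        Var[W] = n(n+1)(2n+1)/24 - sum(t^3-t)/48 = 840/24 - 12/48 = 34.75.
        z = (W - E[W]) / sqrt(Var[W]) = (13.5 - 14) / 5.8949 = -0.0848.
        Two-sided p = 2*Phi(z) = 0.932405.
Step 6: alpha = 0.1. fail to reject H0.

W+ = 14.5, W- = 13.5, W = min = 13.5, p = 0.932405, fail to reject H0.


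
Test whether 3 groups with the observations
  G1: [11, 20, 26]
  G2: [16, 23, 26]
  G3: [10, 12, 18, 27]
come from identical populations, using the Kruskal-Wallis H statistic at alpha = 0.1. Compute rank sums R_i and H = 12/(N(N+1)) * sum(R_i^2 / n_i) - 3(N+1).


Step 1: Combine all N = 10 observations and assign midranks.
sorted (value, group, rank): (10,G3,1), (11,G1,2), (12,G3,3), (16,G2,4), (18,G3,5), (20,G1,6), (23,G2,7), (26,G1,8.5), (26,G2,8.5), (27,G3,10)
Step 2: Sum ranks within each group.
R_1 = 16.5 (n_1 = 3)
R_2 = 19.5 (n_2 = 3)
R_3 = 19 (n_3 = 4)
Step 3: H = 12/(N(N+1)) * sum(R_i^2/n_i) - 3(N+1)
     = 12/(10*11) * (16.5^2/3 + 19.5^2/3 + 19^2/4) - 3*11
     = 0.109091 * 307.75 - 33
     = 0.572727.
Step 4: Ties present; correction factor C = 1 - 6/(10^3 - 10) = 0.993939. Corrected H = 0.572727 / 0.993939 = 0.576220.
Step 5: Under H0, H ~ chi^2(2); p-value = 0.749679.
Step 6: alpha = 0.1. fail to reject H0.

H = 0.5762, df = 2, p = 0.749679, fail to reject H0.


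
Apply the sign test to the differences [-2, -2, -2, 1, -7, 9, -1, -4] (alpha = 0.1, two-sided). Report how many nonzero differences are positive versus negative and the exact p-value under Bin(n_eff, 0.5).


Step 1: Discard zero differences. Original n = 8; n_eff = number of nonzero differences = 8.
Nonzero differences (with sign): -2, -2, -2, +1, -7, +9, -1, -4
Step 2: Count signs: positive = 2, negative = 6.
Step 3: Under H0: P(positive) = 0.5, so the number of positives S ~ Bin(8, 0.5).
Step 4: Two-sided exact p-value = sum of Bin(8,0.5) probabilities at or below the observed probability = 0.289062.
Step 5: alpha = 0.1. fail to reject H0.

n_eff = 8, pos = 2, neg = 6, p = 0.289062, fail to reject H0.


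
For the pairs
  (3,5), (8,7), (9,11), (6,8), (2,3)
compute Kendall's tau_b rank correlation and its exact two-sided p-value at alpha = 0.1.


Step 1: Enumerate the 10 unordered pairs (i,j) with i<j and classify each by sign(x_j-x_i) * sign(y_j-y_i).
  (1,2):dx=+5,dy=+2->C; (1,3):dx=+6,dy=+6->C; (1,4):dx=+3,dy=+3->C; (1,5):dx=-1,dy=-2->C
  (2,3):dx=+1,dy=+4->C; (2,4):dx=-2,dy=+1->D; (2,5):dx=-6,dy=-4->C; (3,4):dx=-3,dy=-3->C
  (3,5):dx=-7,dy=-8->C; (4,5):dx=-4,dy=-5->C
Step 2: C = 9, D = 1, total pairs = 10.
Step 3: tau = (C - D)/(n(n-1)/2) = (9 - 1)/10 = 0.800000.
Step 4: Exact two-sided p-value (enumerate n! = 120 permutations of y under H0): p = 0.083333.
Step 5: alpha = 0.1. reject H0.

tau_b = 0.8000 (C=9, D=1), p = 0.083333, reject H0.


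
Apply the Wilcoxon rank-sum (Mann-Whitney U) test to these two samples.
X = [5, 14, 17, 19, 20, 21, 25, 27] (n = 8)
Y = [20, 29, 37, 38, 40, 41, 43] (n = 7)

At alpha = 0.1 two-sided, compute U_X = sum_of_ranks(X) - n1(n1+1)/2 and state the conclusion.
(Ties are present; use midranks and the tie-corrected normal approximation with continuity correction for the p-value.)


Step 1: Combine and sort all 15 observations; assign midranks.
sorted (value, group): (5,X), (14,X), (17,X), (19,X), (20,X), (20,Y), (21,X), (25,X), (27,X), (29,Y), (37,Y), (38,Y), (40,Y), (41,Y), (43,Y)
ranks: 5->1, 14->2, 17->3, 19->4, 20->5.5, 20->5.5, 21->7, 25->8, 27->9, 29->10, 37->11, 38->12, 40->13, 41->14, 43->15
Step 2: Rank sum for X: R1 = 1 + 2 + 3 + 4 + 5.5 + 7 + 8 + 9 = 39.5.
Step 3: U_X = R1 - n1(n1+1)/2 = 39.5 - 8*9/2 = 39.5 - 36 = 3.5.
       U_Y = n1*n2 - U_X = 56 - 3.5 = 52.5.
Step 4: Ties are present, so use the tie-corrected normal approximation (with continuity correction) for the p-value.
Step 5: p-value = 0.005437; compare to alpha = 0.1. reject H0.

U_X = 3.5, p = 0.005437, reject H0 at alpha = 0.1.


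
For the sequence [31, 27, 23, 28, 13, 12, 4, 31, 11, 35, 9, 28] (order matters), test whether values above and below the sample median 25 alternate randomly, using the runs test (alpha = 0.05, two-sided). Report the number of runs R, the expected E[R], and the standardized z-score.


Step 1: Compute median = 25; label A = above, B = below.
Labels in order: AABABBBABABA  (n_A = 6, n_B = 6)
Step 2: Count runs R = 9.
Step 3: Under H0 (random ordering), E[R] = 2*n_A*n_B/(n_A+n_B) + 1 = 2*6*6/12 + 1 = 7.0000.
        Var[R] = 2*n_A*n_B*(2*n_A*n_B - n_A - n_B) / ((n_A+n_B)^2 * (n_A+n_B-1)) = 4320/1584 = 2.7273.
        SD[R] = 1.6514.
Step 4: Continuity-corrected z = (R - 0.5 - E[R]) / SD[R] = (9 - 0.5 - 7.0000) / 1.6514 = 0.9083.
Step 5: Two-sided p-value via normal approximation = 2*(1 - Phi(|z|)) = 0.363722.
Step 6: alpha = 0.05. fail to reject H0.

R = 9, z = 0.9083, p = 0.363722, fail to reject H0.


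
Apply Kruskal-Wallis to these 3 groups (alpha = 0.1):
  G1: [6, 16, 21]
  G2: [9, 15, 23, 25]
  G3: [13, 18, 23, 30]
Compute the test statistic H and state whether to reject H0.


Step 1: Combine all N = 11 observations and assign midranks.
sorted (value, group, rank): (6,G1,1), (9,G2,2), (13,G3,3), (15,G2,4), (16,G1,5), (18,G3,6), (21,G1,7), (23,G2,8.5), (23,G3,8.5), (25,G2,10), (30,G3,11)
Step 2: Sum ranks within each group.
R_1 = 13 (n_1 = 3)
R_2 = 24.5 (n_2 = 4)
R_3 = 28.5 (n_3 = 4)
Step 3: H = 12/(N(N+1)) * sum(R_i^2/n_i) - 3(N+1)
     = 12/(11*12) * (13^2/3 + 24.5^2/4 + 28.5^2/4) - 3*12
     = 0.090909 * 409.458 - 36
     = 1.223485.
Step 4: Ties present; correction factor C = 1 - 6/(11^3 - 11) = 0.995455. Corrected H = 1.223485 / 0.995455 = 1.229072.
Step 5: Under H0, H ~ chi^2(2); p-value = 0.540892.
Step 6: alpha = 0.1. fail to reject H0.

H = 1.2291, df = 2, p = 0.540892, fail to reject H0.


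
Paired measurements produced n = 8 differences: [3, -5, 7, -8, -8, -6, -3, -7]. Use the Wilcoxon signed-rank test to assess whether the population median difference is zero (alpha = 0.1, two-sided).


Step 1: Drop any zero differences (none here) and take |d_i|.
|d| = [3, 5, 7, 8, 8, 6, 3, 7]
Step 2: Midrank |d_i| (ties get averaged ranks).
ranks: |3|->1.5, |5|->3, |7|->5.5, |8|->7.5, |8|->7.5, |6|->4, |3|->1.5, |7|->5.5
Step 3: Attach original signs; sum ranks with positive sign and with negative sign.
W+ = 1.5 + 5.5 = 7
W- = 3 + 7.5 + 7.5 + 4 + 1.5 + 5.5 = 29
(Check: W+ + W- = 36 should equal n(n+1)/2 = 36.)
Step 4: Test statistic W = min(W+, W-) = 7.
Step 5: Ties in |d|, so use the tie-corrected normal approximation.
        E[W] = n(n+1)/4 = 8*9/4 = 18.
        Tie groups: |d|=3 (t=2), |d|=7 (t=2), |d|=8 (t=2); sum(t^3 - t) = 18.
        Var[W] = n(n+1)(2n+1)/24 - sum(t^3-t)/48 = 1224/24 - 18/48 = 50.625.
        z = (W - E[W]) / sqrt(Var[W]) = (7 - 18) / 7.1151 = -1.5460.
        Two-sided p = 2*Phi(z) = 0.122104.
Step 6: alpha = 0.1. fail to reject H0.

W+ = 7, W- = 29, W = min = 7, p = 0.122104, fail to reject H0.


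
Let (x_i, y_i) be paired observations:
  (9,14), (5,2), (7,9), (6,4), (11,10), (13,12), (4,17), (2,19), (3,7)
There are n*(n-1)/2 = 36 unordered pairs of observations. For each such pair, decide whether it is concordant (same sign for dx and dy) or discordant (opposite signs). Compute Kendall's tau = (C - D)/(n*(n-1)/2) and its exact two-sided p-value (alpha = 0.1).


Step 1: Enumerate the 36 unordered pairs (i,j) with i<j and classify each by sign(x_j-x_i) * sign(y_j-y_i).
  (1,2):dx=-4,dy=-12->C; (1,3):dx=-2,dy=-5->C; (1,4):dx=-3,dy=-10->C; (1,5):dx=+2,dy=-4->D
  (1,6):dx=+4,dy=-2->D; (1,7):dx=-5,dy=+3->D; (1,8):dx=-7,dy=+5->D; (1,9):dx=-6,dy=-7->C
  (2,3):dx=+2,dy=+7->C; (2,4):dx=+1,dy=+2->C; (2,5):dx=+6,dy=+8->C; (2,6):dx=+8,dy=+10->C
  (2,7):dx=-1,dy=+15->D; (2,8):dx=-3,dy=+17->D; (2,9):dx=-2,dy=+5->D; (3,4):dx=-1,dy=-5->C
  (3,5):dx=+4,dy=+1->C; (3,6):dx=+6,dy=+3->C; (3,7):dx=-3,dy=+8->D; (3,8):dx=-5,dy=+10->D
  (3,9):dx=-4,dy=-2->C; (4,5):dx=+5,dy=+6->C; (4,6):dx=+7,dy=+8->C; (4,7):dx=-2,dy=+13->D
  (4,8):dx=-4,dy=+15->D; (4,9):dx=-3,dy=+3->D; (5,6):dx=+2,dy=+2->C; (5,7):dx=-7,dy=+7->D
  (5,8):dx=-9,dy=+9->D; (5,9):dx=-8,dy=-3->C; (6,7):dx=-9,dy=+5->D; (6,8):dx=-11,dy=+7->D
  (6,9):dx=-10,dy=-5->C; (7,8):dx=-2,dy=+2->D; (7,9):dx=-1,dy=-10->C; (8,9):dx=+1,dy=-12->D
Step 2: C = 18, D = 18, total pairs = 36.
Step 3: tau = (C - D)/(n(n-1)/2) = (18 - 18)/36 = 0.000000.
Step 4: Exact two-sided p-value (enumerate n! = 362880 permutations of y under H0): p = 1.000000.
Step 5: alpha = 0.1. fail to reject H0.

tau_b = 0.0000 (C=18, D=18), p = 1.000000, fail to reject H0.


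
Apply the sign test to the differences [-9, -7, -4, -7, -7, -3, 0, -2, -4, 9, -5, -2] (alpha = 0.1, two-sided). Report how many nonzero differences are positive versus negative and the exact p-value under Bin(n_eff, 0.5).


Step 1: Discard zero differences. Original n = 12; n_eff = number of nonzero differences = 11.
Nonzero differences (with sign): -9, -7, -4, -7, -7, -3, -2, -4, +9, -5, -2
Step 2: Count signs: positive = 1, negative = 10.
Step 3: Under H0: P(positive) = 0.5, so the number of positives S ~ Bin(11, 0.5).
Step 4: Two-sided exact p-value = sum of Bin(11,0.5) probabilities at or below the observed probability = 0.011719.
Step 5: alpha = 0.1. reject H0.

n_eff = 11, pos = 1, neg = 10, p = 0.011719, reject H0.


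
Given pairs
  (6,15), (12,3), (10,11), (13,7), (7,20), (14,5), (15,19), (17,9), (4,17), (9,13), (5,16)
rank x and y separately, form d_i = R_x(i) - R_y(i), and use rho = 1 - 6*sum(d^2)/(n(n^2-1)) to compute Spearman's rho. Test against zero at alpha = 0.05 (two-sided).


Step 1: Rank x and y separately (midranks; no ties here).
rank(x): 6->3, 12->7, 10->6, 13->8, 7->4, 14->9, 15->10, 17->11, 4->1, 9->5, 5->2
rank(y): 15->7, 3->1, 11->5, 7->3, 20->11, 5->2, 19->10, 9->4, 17->9, 13->6, 16->8
Step 2: d_i = R_x(i) - R_y(i); compute d_i^2.
  (3-7)^2=16, (7-1)^2=36, (6-5)^2=1, (8-3)^2=25, (4-11)^2=49, (9-2)^2=49, (10-10)^2=0, (11-4)^2=49, (1-9)^2=64, (5-6)^2=1, (2-8)^2=36
sum(d^2) = 326.
Step 3: rho = 1 - 6*326 / (11*(11^2 - 1)) = 1 - 1956/1320 = -0.481818.
Step 4: Under H0, t = rho * sqrt((n-2)/(1-rho^2)) = -1.6496 ~ t(9).
Step 5: Two-sided p-value from the t-distribution with 9 df = 0.133434.
Step 6: alpha = 0.05. fail to reject H0.

rho = -0.4818, p = 0.133434, fail to reject H0 at alpha = 0.05.


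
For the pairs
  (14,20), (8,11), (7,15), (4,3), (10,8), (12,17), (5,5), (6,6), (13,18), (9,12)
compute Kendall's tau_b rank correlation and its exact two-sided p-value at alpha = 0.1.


Step 1: Enumerate the 45 unordered pairs (i,j) with i<j and classify each by sign(x_j-x_i) * sign(y_j-y_i).
  (1,2):dx=-6,dy=-9->C; (1,3):dx=-7,dy=-5->C; (1,4):dx=-10,dy=-17->C; (1,5):dx=-4,dy=-12->C
  (1,6):dx=-2,dy=-3->C; (1,7):dx=-9,dy=-15->C; (1,8):dx=-8,dy=-14->C; (1,9):dx=-1,dy=-2->C
  (1,10):dx=-5,dy=-8->C; (2,3):dx=-1,dy=+4->D; (2,4):dx=-4,dy=-8->C; (2,5):dx=+2,dy=-3->D
  (2,6):dx=+4,dy=+6->C; (2,7):dx=-3,dy=-6->C; (2,8):dx=-2,dy=-5->C; (2,9):dx=+5,dy=+7->C
  (2,10):dx=+1,dy=+1->C; (3,4):dx=-3,dy=-12->C; (3,5):dx=+3,dy=-7->D; (3,6):dx=+5,dy=+2->C
  (3,7):dx=-2,dy=-10->C; (3,8):dx=-1,dy=-9->C; (3,9):dx=+6,dy=+3->C; (3,10):dx=+2,dy=-3->D
  (4,5):dx=+6,dy=+5->C; (4,6):dx=+8,dy=+14->C; (4,7):dx=+1,dy=+2->C; (4,8):dx=+2,dy=+3->C
  (4,9):dx=+9,dy=+15->C; (4,10):dx=+5,dy=+9->C; (5,6):dx=+2,dy=+9->C; (5,7):dx=-5,dy=-3->C
  (5,8):dx=-4,dy=-2->C; (5,9):dx=+3,dy=+10->C; (5,10):dx=-1,dy=+4->D; (6,7):dx=-7,dy=-12->C
  (6,8):dx=-6,dy=-11->C; (6,9):dx=+1,dy=+1->C; (6,10):dx=-3,dy=-5->C; (7,8):dx=+1,dy=+1->C
  (7,9):dx=+8,dy=+13->C; (7,10):dx=+4,dy=+7->C; (8,9):dx=+7,dy=+12->C; (8,10):dx=+3,dy=+6->C
  (9,10):dx=-4,dy=-6->C
Step 2: C = 40, D = 5, total pairs = 45.
Step 3: tau = (C - D)/(n(n-1)/2) = (40 - 5)/45 = 0.777778.
Step 4: Exact two-sided p-value (enumerate n! = 3628800 permutations of y under H0): p = 0.000946.
Step 5: alpha = 0.1. reject H0.

tau_b = 0.7778 (C=40, D=5), p = 0.000946, reject H0.


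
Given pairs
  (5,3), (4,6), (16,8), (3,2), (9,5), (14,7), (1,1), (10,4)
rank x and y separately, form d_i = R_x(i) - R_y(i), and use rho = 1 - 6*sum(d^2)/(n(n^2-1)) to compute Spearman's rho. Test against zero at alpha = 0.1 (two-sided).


Step 1: Rank x and y separately (midranks; no ties here).
rank(x): 5->4, 4->3, 16->8, 3->2, 9->5, 14->7, 1->1, 10->6
rank(y): 3->3, 6->6, 8->8, 2->2, 5->5, 7->7, 1->1, 4->4
Step 2: d_i = R_x(i) - R_y(i); compute d_i^2.
  (4-3)^2=1, (3-6)^2=9, (8-8)^2=0, (2-2)^2=0, (5-5)^2=0, (7-7)^2=0, (1-1)^2=0, (6-4)^2=4
sum(d^2) = 14.
Step 3: rho = 1 - 6*14 / (8*(8^2 - 1)) = 1 - 84/504 = 0.833333.
Step 4: Under H0, t = rho * sqrt((n-2)/(1-rho^2)) = 3.6927 ~ t(6).
Step 5: Two-sided p-value from the t-distribution with 6 df = 0.010176.
Step 6: alpha = 0.1. reject H0.

rho = 0.8333, p = 0.010176, reject H0 at alpha = 0.1.


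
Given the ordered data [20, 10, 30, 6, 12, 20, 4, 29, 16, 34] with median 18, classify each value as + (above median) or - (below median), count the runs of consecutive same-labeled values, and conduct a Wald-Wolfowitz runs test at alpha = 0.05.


Step 1: Compute median = 18; label A = above, B = below.
Labels in order: ABABBABABA  (n_A = 5, n_B = 5)
Step 2: Count runs R = 9.
Step 3: Under H0 (random ordering), E[R] = 2*n_A*n_B/(n_A+n_B) + 1 = 2*5*5/10 + 1 = 6.0000.
        Var[R] = 2*n_A*n_B*(2*n_A*n_B - n_A - n_B) / ((n_A+n_B)^2 * (n_A+n_B-1)) = 2000/900 = 2.2222.
        SD[R] = 1.4907.
Step 4: Continuity-corrected z = (R - 0.5 - E[R]) / SD[R] = (9 - 0.5 - 6.0000) / 1.4907 = 1.6771.
Step 5: Two-sided p-value via normal approximation = 2*(1 - Phi(|z|)) = 0.093533.
Step 6: alpha = 0.05. fail to reject H0.

R = 9, z = 1.6771, p = 0.093533, fail to reject H0.


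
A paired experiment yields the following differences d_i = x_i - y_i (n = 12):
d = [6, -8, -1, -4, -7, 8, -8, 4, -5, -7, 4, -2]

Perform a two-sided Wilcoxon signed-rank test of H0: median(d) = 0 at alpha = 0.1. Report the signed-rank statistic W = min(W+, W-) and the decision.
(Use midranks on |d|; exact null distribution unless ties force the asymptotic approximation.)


Step 1: Drop any zero differences (none here) and take |d_i|.
|d| = [6, 8, 1, 4, 7, 8, 8, 4, 5, 7, 4, 2]
Step 2: Midrank |d_i| (ties get averaged ranks).
ranks: |6|->7, |8|->11, |1|->1, |4|->4, |7|->8.5, |8|->11, |8|->11, |4|->4, |5|->6, |7|->8.5, |4|->4, |2|->2
Step 3: Attach original signs; sum ranks with positive sign and with negative sign.
W+ = 7 + 11 + 4 + 4 = 26
W- = 11 + 1 + 4 + 8.5 + 11 + 6 + 8.5 + 2 = 52
(Check: W+ + W- = 78 should equal n(n+1)/2 = 78.)
Step 4: Test statistic W = min(W+, W-) = 26.
Step 5: Ties in |d|, so use the tie-corrected normal approximation.
        E[W] = n(n+1)/4 = 12*13/4 = 39.
        Tie groups: |d|=4 (t=3), |d|=7 (t=2), |d|=8 (t=3); sum(t^3 - t) = 54.
        Var[W] = n(n+1)(2n+1)/24 - sum(t^3-t)/48 = 3900/24 - 54/48 = 161.375.
        z = (W - E[W]) / sqrt(Var[W]) = (26 - 39) / 12.7033 = -1.0234.
        Two-sided p = 2*Phi(z) = 0.306141.
Step 6: alpha = 0.1. fail to reject H0.

W+ = 26, W- = 52, W = min = 26, p = 0.306141, fail to reject H0.


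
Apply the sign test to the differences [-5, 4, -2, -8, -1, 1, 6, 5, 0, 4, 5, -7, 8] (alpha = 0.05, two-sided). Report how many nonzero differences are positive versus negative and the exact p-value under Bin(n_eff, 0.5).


Step 1: Discard zero differences. Original n = 13; n_eff = number of nonzero differences = 12.
Nonzero differences (with sign): -5, +4, -2, -8, -1, +1, +6, +5, +4, +5, -7, +8
Step 2: Count signs: positive = 7, negative = 5.
Step 3: Under H0: P(positive) = 0.5, so the number of positives S ~ Bin(12, 0.5).
Step 4: Two-sided exact p-value = sum of Bin(12,0.5) probabilities at or below the observed probability = 0.774414.
Step 5: alpha = 0.05. fail to reject H0.

n_eff = 12, pos = 7, neg = 5, p = 0.774414, fail to reject H0.


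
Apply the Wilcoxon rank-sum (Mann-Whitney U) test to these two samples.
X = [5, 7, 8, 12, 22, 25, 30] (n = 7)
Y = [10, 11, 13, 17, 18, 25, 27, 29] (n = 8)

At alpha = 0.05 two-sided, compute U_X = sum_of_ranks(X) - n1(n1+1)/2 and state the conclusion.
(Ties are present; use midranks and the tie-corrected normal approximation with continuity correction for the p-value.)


Step 1: Combine and sort all 15 observations; assign midranks.
sorted (value, group): (5,X), (7,X), (8,X), (10,Y), (11,Y), (12,X), (13,Y), (17,Y), (18,Y), (22,X), (25,X), (25,Y), (27,Y), (29,Y), (30,X)
ranks: 5->1, 7->2, 8->3, 10->4, 11->5, 12->6, 13->7, 17->8, 18->9, 22->10, 25->11.5, 25->11.5, 27->13, 29->14, 30->15
Step 2: Rank sum for X: R1 = 1 + 2 + 3 + 6 + 10 + 11.5 + 15 = 48.5.
Step 3: U_X = R1 - n1(n1+1)/2 = 48.5 - 7*8/2 = 48.5 - 28 = 20.5.
       U_Y = n1*n2 - U_X = 56 - 20.5 = 35.5.
Step 4: Ties are present, so use the tie-corrected normal approximation (with continuity correction) for the p-value.
Step 5: p-value = 0.417471; compare to alpha = 0.05. fail to reject H0.

U_X = 20.5, p = 0.417471, fail to reject H0 at alpha = 0.05.


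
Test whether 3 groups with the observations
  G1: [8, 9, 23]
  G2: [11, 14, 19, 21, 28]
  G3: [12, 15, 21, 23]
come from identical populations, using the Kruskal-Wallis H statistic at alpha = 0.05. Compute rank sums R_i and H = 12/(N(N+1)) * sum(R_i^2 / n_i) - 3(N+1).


Step 1: Combine all N = 12 observations and assign midranks.
sorted (value, group, rank): (8,G1,1), (9,G1,2), (11,G2,3), (12,G3,4), (14,G2,5), (15,G3,6), (19,G2,7), (21,G2,8.5), (21,G3,8.5), (23,G1,10.5), (23,G3,10.5), (28,G2,12)
Step 2: Sum ranks within each group.
R_1 = 13.5 (n_1 = 3)
R_2 = 35.5 (n_2 = 5)
R_3 = 29 (n_3 = 4)
Step 3: H = 12/(N(N+1)) * sum(R_i^2/n_i) - 3(N+1)
     = 12/(12*13) * (13.5^2/3 + 35.5^2/5 + 29^2/4) - 3*13
     = 0.076923 * 523.05 - 39
     = 1.234615.
Step 4: Ties present; correction factor C = 1 - 12/(12^3 - 12) = 0.993007. Corrected H = 1.234615 / 0.993007 = 1.243310.
Step 5: Under H0, H ~ chi^2(2); p-value = 0.537055.
Step 6: alpha = 0.05. fail to reject H0.

H = 1.2433, df = 2, p = 0.537055, fail to reject H0.


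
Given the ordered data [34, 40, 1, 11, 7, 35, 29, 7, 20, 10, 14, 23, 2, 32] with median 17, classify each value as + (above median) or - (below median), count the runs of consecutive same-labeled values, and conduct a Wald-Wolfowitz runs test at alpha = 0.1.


Step 1: Compute median = 17; label A = above, B = below.
Labels in order: AABBBAABABBABA  (n_A = 7, n_B = 7)
Step 2: Count runs R = 9.
Step 3: Under H0 (random ordering), E[R] = 2*n_A*n_B/(n_A+n_B) + 1 = 2*7*7/14 + 1 = 8.0000.
        Var[R] = 2*n_A*n_B*(2*n_A*n_B - n_A - n_B) / ((n_A+n_B)^2 * (n_A+n_B-1)) = 8232/2548 = 3.2308.
        SD[R] = 1.7974.
Step 4: Continuity-corrected z = (R - 0.5 - E[R]) / SD[R] = (9 - 0.5 - 8.0000) / 1.7974 = 0.2782.
Step 5: Two-sided p-value via normal approximation = 2*(1 - Phi(|z|)) = 0.780879.
Step 6: alpha = 0.1. fail to reject H0.

R = 9, z = 0.2782, p = 0.780879, fail to reject H0.


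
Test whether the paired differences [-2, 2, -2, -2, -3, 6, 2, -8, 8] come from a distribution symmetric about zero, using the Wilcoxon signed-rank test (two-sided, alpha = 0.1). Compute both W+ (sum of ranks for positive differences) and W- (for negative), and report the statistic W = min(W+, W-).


Step 1: Drop any zero differences (none here) and take |d_i|.
|d| = [2, 2, 2, 2, 3, 6, 2, 8, 8]
Step 2: Midrank |d_i| (ties get averaged ranks).
ranks: |2|->3, |2|->3, |2|->3, |2|->3, |3|->6, |6|->7, |2|->3, |8|->8.5, |8|->8.5
Step 3: Attach original signs; sum ranks with positive sign and with negative sign.
W+ = 3 + 7 + 3 + 8.5 = 21.5
W- = 3 + 3 + 3 + 6 + 8.5 = 23.5
(Check: W+ + W- = 45 should equal n(n+1)/2 = 45.)
Step 4: Test statistic W = min(W+, W-) = 21.5.
Step 5: Ties in |d|, so use the tie-corrected normal approximation.
        E[W] = n(n+1)/4 = 9*10/4 = 22.5.
        Tie groups: |d|=2 (t=5), |d|=8 (t=2); sum(t^3 - t) = 126.
        Var[W] = n(n+1)(2n+1)/24 - sum(t^3-t)/48 = 1710/24 - 126/48 = 68.625.
        z = (W - E[W]) / sqrt(Var[W]) = (21.5 - 22.5) / 8.2840 = -0.1207.
        Two-sided p = 2*Phi(z) = 0.903917.
Step 6: alpha = 0.1. fail to reject H0.

W+ = 21.5, W- = 23.5, W = min = 21.5, p = 0.903917, fail to reject H0.


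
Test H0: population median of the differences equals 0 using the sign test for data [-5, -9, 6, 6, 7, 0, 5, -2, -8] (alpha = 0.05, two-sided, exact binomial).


Step 1: Discard zero differences. Original n = 9; n_eff = number of nonzero differences = 8.
Nonzero differences (with sign): -5, -9, +6, +6, +7, +5, -2, -8
Step 2: Count signs: positive = 4, negative = 4.
Step 3: Under H0: P(positive) = 0.5, so the number of positives S ~ Bin(8, 0.5).
Step 4: Two-sided exact p-value = sum of Bin(8,0.5) probabilities at or below the observed probability = 1.000000.
Step 5: alpha = 0.05. fail to reject H0.

n_eff = 8, pos = 4, neg = 4, p = 1.000000, fail to reject H0.


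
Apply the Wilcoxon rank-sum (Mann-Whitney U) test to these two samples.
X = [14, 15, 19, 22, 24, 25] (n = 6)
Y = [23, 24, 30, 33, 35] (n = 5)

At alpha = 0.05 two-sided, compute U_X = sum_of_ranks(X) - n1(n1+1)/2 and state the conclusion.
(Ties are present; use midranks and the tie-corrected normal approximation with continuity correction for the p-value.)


Step 1: Combine and sort all 11 observations; assign midranks.
sorted (value, group): (14,X), (15,X), (19,X), (22,X), (23,Y), (24,X), (24,Y), (25,X), (30,Y), (33,Y), (35,Y)
ranks: 14->1, 15->2, 19->3, 22->4, 23->5, 24->6.5, 24->6.5, 25->8, 30->9, 33->10, 35->11
Step 2: Rank sum for X: R1 = 1 + 2 + 3 + 4 + 6.5 + 8 = 24.5.
Step 3: U_X = R1 - n1(n1+1)/2 = 24.5 - 6*7/2 = 24.5 - 21 = 3.5.
       U_Y = n1*n2 - U_X = 30 - 3.5 = 26.5.
Step 4: Ties are present, so use the tie-corrected normal approximation (with continuity correction) for the p-value.
Step 5: p-value = 0.044126; compare to alpha = 0.05. reject H0.

U_X = 3.5, p = 0.044126, reject H0 at alpha = 0.05.


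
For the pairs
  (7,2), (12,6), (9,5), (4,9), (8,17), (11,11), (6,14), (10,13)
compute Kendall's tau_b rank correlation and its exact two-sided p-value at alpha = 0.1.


Step 1: Enumerate the 28 unordered pairs (i,j) with i<j and classify each by sign(x_j-x_i) * sign(y_j-y_i).
  (1,2):dx=+5,dy=+4->C; (1,3):dx=+2,dy=+3->C; (1,4):dx=-3,dy=+7->D; (1,5):dx=+1,dy=+15->C
  (1,6):dx=+4,dy=+9->C; (1,7):dx=-1,dy=+12->D; (1,8):dx=+3,dy=+11->C; (2,3):dx=-3,dy=-1->C
  (2,4):dx=-8,dy=+3->D; (2,5):dx=-4,dy=+11->D; (2,6):dx=-1,dy=+5->D; (2,7):dx=-6,dy=+8->D
  (2,8):dx=-2,dy=+7->D; (3,4):dx=-5,dy=+4->D; (3,5):dx=-1,dy=+12->D; (3,6):dx=+2,dy=+6->C
  (3,7):dx=-3,dy=+9->D; (3,8):dx=+1,dy=+8->C; (4,5):dx=+4,dy=+8->C; (4,6):dx=+7,dy=+2->C
  (4,7):dx=+2,dy=+5->C; (4,8):dx=+6,dy=+4->C; (5,6):dx=+3,dy=-6->D; (5,7):dx=-2,dy=-3->C
  (5,8):dx=+2,dy=-4->D; (6,7):dx=-5,dy=+3->D; (6,8):dx=-1,dy=+2->D; (7,8):dx=+4,dy=-1->D
Step 2: C = 13, D = 15, total pairs = 28.
Step 3: tau = (C - D)/(n(n-1)/2) = (13 - 15)/28 = -0.071429.
Step 4: Exact two-sided p-value (enumerate n! = 40320 permutations of y under H0): p = 0.904861.
Step 5: alpha = 0.1. fail to reject H0.

tau_b = -0.0714 (C=13, D=15), p = 0.904861, fail to reject H0.
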